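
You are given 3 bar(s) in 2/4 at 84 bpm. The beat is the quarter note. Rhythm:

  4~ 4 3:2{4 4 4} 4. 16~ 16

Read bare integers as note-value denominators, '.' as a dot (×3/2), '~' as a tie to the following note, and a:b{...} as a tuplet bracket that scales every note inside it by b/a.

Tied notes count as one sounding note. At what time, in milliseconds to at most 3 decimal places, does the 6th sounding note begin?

note 6 onset = 11/2b = 3928.571ms

1. 0.0ms @ 0 + 1428.571ms (2)
2. 1428.571ms @ 2 + 476.19ms (2/3)
3. 1904.762ms @ 8/3 + 476.19ms (2/3)
4. 2380.952ms @ 10/3 + 476.19ms (2/3)
5. 2857.143ms @ 4 + 1071.429ms (3/2)
6. 3928.571ms @ 11/2 + 357.143ms (1/2)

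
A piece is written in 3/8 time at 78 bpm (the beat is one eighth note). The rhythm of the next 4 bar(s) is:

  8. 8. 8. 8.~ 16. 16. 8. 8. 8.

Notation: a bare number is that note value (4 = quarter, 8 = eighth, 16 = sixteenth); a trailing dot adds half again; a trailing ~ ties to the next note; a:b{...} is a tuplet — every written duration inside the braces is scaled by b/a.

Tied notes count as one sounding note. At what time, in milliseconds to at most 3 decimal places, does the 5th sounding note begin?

1. 0.0ms @ 0 + 1153.846ms (3/2)
2. 1153.846ms @ 3/2 + 1153.846ms (3/2)
3. 2307.692ms @ 3 + 1153.846ms (3/2)
4. 3461.538ms @ 9/2 + 1730.769ms (9/4)
5. 5192.308ms @ 27/4 + 576.923ms (3/4)
6. 5769.231ms @ 15/2 + 1153.846ms (3/2)
7. 6923.077ms @ 9 + 1153.846ms (3/2)
8. 8076.923ms @ 21/2 + 1153.846ms (3/2)

note 5 onset = 27/4b = 5192.308ms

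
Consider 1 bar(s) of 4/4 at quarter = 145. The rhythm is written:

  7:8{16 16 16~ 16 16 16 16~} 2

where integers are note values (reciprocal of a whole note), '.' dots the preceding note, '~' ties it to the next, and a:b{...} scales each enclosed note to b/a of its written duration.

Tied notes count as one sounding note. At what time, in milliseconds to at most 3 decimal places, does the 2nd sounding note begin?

1. 0.0ms @ 0 + 118.227ms (2/7)
2. 118.227ms @ 2/7 + 118.227ms (2/7)
3. 236.453ms @ 4/7 + 236.453ms (4/7)
4. 472.906ms @ 8/7 + 118.227ms (2/7)
5. 591.133ms @ 10/7 + 118.227ms (2/7)
6. 709.36ms @ 12/7 + 945.813ms (16/7)

note 2 onset = 2/7b = 118.227ms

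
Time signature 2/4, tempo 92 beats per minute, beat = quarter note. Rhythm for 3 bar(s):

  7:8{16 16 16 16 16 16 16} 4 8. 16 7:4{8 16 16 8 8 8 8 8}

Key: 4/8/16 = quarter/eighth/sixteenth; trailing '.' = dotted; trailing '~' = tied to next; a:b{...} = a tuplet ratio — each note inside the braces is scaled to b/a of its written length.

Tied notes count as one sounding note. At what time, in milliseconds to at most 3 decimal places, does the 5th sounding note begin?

note 5 onset = 8/7b = 745.342ms

1. 0.0ms @ 0 + 186.335ms (2/7)
2. 186.335ms @ 2/7 + 186.335ms (2/7)
3. 372.671ms @ 4/7 + 186.335ms (2/7)
4. 559.006ms @ 6/7 + 186.335ms (2/7)
5. 745.342ms @ 8/7 + 186.335ms (2/7)
6. 931.677ms @ 10/7 + 186.335ms (2/7)
7. 1118.012ms @ 12/7 + 186.335ms (2/7)
8. 1304.348ms @ 2 + 652.174ms (1)
9. 1956.522ms @ 3 + 489.13ms (3/4)
10. 2445.652ms @ 15/4 + 163.043ms (1/4)
11. 2608.696ms @ 4 + 186.335ms (2/7)
12. 2795.031ms @ 30/7 + 93.168ms (1/7)
13. 2888.199ms @ 31/7 + 93.168ms (1/7)
14. 2981.366ms @ 32/7 + 186.335ms (2/7)
15. 3167.702ms @ 34/7 + 186.335ms (2/7)
16. 3354.037ms @ 36/7 + 186.335ms (2/7)
17. 3540.373ms @ 38/7 + 186.335ms (2/7)
18. 3726.708ms @ 40/7 + 186.335ms (2/7)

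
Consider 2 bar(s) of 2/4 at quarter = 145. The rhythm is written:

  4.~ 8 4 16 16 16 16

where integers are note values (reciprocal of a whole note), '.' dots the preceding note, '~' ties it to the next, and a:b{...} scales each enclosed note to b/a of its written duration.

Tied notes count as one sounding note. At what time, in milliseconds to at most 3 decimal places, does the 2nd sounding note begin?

note 2 onset = 2b = 827.586ms

1. 0.0ms @ 0 + 827.586ms (2)
2. 827.586ms @ 2 + 413.793ms (1)
3. 1241.379ms @ 3 + 103.448ms (1/4)
4. 1344.828ms @ 13/4 + 103.448ms (1/4)
5. 1448.276ms @ 7/2 + 103.448ms (1/4)
6. 1551.724ms @ 15/4 + 103.448ms (1/4)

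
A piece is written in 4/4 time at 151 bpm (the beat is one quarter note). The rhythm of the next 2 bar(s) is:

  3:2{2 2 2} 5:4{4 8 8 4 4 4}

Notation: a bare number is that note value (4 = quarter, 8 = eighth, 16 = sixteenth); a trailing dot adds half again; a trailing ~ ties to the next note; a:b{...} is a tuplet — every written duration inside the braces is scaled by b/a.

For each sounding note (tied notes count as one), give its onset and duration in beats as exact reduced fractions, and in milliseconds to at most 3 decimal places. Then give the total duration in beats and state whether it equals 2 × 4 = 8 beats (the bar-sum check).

1) 0.0ms=0b +529.801ms=4/3b
2) 529.801ms=4/3b +529.801ms=4/3b
3) 1059.603ms=8/3b +529.801ms=4/3b
4) 1589.404ms=4b +317.881ms=4/5b
5) 1907.285ms=24/5b +158.94ms=2/5b
6) 2066.225ms=26/5b +158.94ms=2/5b
7) 2225.166ms=28/5b +317.881ms=4/5b
8) 2543.046ms=32/5b +317.881ms=4/5b
9) 2860.927ms=36/5b +317.881ms=4/5b
Σ=8b of 8 (151bpm 4/4) — PASS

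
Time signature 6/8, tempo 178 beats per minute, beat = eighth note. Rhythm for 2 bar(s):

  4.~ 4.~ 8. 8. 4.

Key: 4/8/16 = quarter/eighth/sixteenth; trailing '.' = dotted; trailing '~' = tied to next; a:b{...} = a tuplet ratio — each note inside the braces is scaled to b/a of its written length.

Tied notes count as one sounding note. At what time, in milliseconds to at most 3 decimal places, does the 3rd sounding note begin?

note 3 onset = 9b = 3033.708ms

1. 0.0ms @ 0 + 2528.09ms (15/2)
2. 2528.09ms @ 15/2 + 505.618ms (3/2)
3. 3033.708ms @ 9 + 1011.236ms (3)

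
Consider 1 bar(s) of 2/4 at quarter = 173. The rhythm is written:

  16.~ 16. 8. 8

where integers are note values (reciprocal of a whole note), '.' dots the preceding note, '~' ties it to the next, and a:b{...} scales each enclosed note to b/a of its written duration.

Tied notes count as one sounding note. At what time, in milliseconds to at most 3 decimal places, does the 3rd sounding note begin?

note 3 onset = 3/2b = 520.231ms

1. 0.0ms @ 0 + 260.116ms (3/4)
2. 260.116ms @ 3/4 + 260.116ms (3/4)
3. 520.231ms @ 3/2 + 173.41ms (1/2)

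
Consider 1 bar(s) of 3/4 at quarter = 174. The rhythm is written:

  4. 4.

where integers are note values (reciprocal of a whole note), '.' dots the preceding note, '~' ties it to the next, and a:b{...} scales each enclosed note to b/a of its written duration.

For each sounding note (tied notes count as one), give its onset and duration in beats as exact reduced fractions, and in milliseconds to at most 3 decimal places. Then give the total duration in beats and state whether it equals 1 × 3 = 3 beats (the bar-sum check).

1) 0.0ms=0b +517.241ms=3/2b
2) 517.241ms=3/2b +517.241ms=3/2b
Σ=3b of 3 (174bpm 3/4) — PASS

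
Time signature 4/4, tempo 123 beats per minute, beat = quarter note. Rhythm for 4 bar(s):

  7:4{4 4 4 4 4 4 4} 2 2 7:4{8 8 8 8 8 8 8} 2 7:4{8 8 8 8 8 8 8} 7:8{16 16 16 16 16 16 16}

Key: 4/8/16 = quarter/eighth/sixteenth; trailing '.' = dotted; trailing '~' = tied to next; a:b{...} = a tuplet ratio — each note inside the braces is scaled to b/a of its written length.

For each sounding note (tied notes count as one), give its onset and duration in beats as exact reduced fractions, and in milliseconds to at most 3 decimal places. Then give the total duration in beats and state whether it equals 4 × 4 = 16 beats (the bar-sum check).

1) 0.0ms=0b +278.746ms=4/7b
2) 278.746ms=4/7b +278.746ms=4/7b
3) 557.491ms=8/7b +278.746ms=4/7b
4) 836.237ms=12/7b +278.746ms=4/7b
5) 1114.983ms=16/7b +278.746ms=4/7b
6) 1393.728ms=20/7b +278.746ms=4/7b
7) 1672.474ms=24/7b +278.746ms=4/7b
8) 1951.22ms=4b +975.61ms=2b
9) 2926.829ms=6b +975.61ms=2b
10) 3902.439ms=8b +139.373ms=2/7b
11) 4041.812ms=58/7b +139.373ms=2/7b
12) 4181.185ms=60/7b +139.373ms=2/7b
13) 4320.557ms=62/7b +139.373ms=2/7b
14) 4459.93ms=64/7b +139.373ms=2/7b
15) 4599.303ms=66/7b +139.373ms=2/7b
16) 4738.676ms=68/7b +139.373ms=2/7b
17) 4878.049ms=10b +975.61ms=2b
18) 5853.659ms=12b +139.373ms=2/7b
19) 5993.031ms=86/7b +139.373ms=2/7b
20) 6132.404ms=88/7b +139.373ms=2/7b
21) 6271.777ms=90/7b +139.373ms=2/7b
22) 6411.15ms=92/7b +139.373ms=2/7b
23) 6550.523ms=94/7b +139.373ms=2/7b
24) 6689.895ms=96/7b +139.373ms=2/7b
25) 6829.268ms=14b +139.373ms=2/7b
26) 6968.641ms=100/7b +139.373ms=2/7b
27) 7108.014ms=102/7b +139.373ms=2/7b
28) 7247.387ms=104/7b +139.373ms=2/7b
29) 7386.76ms=106/7b +139.373ms=2/7b
30) 7526.132ms=108/7b +139.373ms=2/7b
31) 7665.505ms=110/7b +139.373ms=2/7b
Σ=16b of 16 (123bpm 4/4) — PASS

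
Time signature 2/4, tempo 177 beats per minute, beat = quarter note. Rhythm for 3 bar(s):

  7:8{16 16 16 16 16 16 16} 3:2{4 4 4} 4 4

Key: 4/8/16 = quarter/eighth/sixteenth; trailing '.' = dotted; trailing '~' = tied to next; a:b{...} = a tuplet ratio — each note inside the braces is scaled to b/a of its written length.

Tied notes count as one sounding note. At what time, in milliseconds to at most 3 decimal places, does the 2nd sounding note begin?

1. 0.0ms @ 0 + 96.852ms (2/7)
2. 96.852ms @ 2/7 + 96.852ms (2/7)
3. 193.705ms @ 4/7 + 96.852ms (2/7)
4. 290.557ms @ 6/7 + 96.852ms (2/7)
5. 387.409ms @ 8/7 + 96.852ms (2/7)
6. 484.262ms @ 10/7 + 96.852ms (2/7)
7. 581.114ms @ 12/7 + 96.852ms (2/7)
8. 677.966ms @ 2 + 225.989ms (2/3)
9. 903.955ms @ 8/3 + 225.989ms (2/3)
10. 1129.944ms @ 10/3 + 225.989ms (2/3)
11. 1355.932ms @ 4 + 338.983ms (1)
12. 1694.915ms @ 5 + 338.983ms (1)

note 2 onset = 2/7b = 96.852ms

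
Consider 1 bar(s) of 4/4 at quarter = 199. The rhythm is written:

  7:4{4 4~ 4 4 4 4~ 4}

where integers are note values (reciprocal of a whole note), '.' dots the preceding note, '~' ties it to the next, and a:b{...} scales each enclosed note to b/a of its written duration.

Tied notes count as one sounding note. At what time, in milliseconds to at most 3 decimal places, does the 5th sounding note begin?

note 5 onset = 20/7b = 861.45ms

1. 0.0ms @ 0 + 172.29ms (4/7)
2. 172.29ms @ 4/7 + 344.58ms (8/7)
3. 516.87ms @ 12/7 + 172.29ms (4/7)
4. 689.16ms @ 16/7 + 172.29ms (4/7)
5. 861.45ms @ 20/7 + 344.58ms (8/7)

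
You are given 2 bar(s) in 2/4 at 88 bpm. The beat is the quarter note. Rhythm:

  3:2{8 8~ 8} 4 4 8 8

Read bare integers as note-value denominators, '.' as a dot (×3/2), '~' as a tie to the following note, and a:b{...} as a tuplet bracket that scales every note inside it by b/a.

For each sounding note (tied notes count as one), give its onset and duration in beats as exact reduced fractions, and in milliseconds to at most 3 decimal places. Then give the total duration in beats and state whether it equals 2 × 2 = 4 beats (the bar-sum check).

1) 0.0ms=0b +227.273ms=1/3b
2) 227.273ms=1/3b +454.545ms=2/3b
3) 681.818ms=1b +681.818ms=1b
4) 1363.636ms=2b +681.818ms=1b
5) 2045.455ms=3b +340.909ms=1/2b
6) 2386.364ms=7/2b +340.909ms=1/2b
Σ=4b of 4 (88bpm 2/4) — PASS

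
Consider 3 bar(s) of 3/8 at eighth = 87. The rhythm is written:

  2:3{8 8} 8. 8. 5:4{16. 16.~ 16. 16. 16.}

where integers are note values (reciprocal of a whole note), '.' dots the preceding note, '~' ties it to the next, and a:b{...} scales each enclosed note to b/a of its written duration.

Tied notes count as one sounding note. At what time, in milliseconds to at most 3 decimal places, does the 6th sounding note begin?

note 6 onset = 33/5b = 4551.724ms

1. 0.0ms @ 0 + 1034.483ms (3/2)
2. 1034.483ms @ 3/2 + 1034.483ms (3/2)
3. 2068.966ms @ 3 + 1034.483ms (3/2)
4. 3103.448ms @ 9/2 + 1034.483ms (3/2)
5. 4137.931ms @ 6 + 413.793ms (3/5)
6. 4551.724ms @ 33/5 + 827.586ms (6/5)
7. 5379.31ms @ 39/5 + 413.793ms (3/5)
8. 5793.103ms @ 42/5 + 413.793ms (3/5)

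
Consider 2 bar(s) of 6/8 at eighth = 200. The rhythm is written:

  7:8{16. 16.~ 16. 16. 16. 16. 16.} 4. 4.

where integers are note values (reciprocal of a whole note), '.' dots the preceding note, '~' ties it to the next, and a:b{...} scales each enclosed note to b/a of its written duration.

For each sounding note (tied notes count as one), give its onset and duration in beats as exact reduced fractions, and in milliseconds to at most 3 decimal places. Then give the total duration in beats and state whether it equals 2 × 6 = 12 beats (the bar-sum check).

1) 0.0ms=0b +257.143ms=6/7b
2) 257.143ms=6/7b +514.286ms=12/7b
3) 771.429ms=18/7b +257.143ms=6/7b
4) 1028.571ms=24/7b +257.143ms=6/7b
5) 1285.714ms=30/7b +257.143ms=6/7b
6) 1542.857ms=36/7b +257.143ms=6/7b
7) 1800.0ms=6b +900.0ms=3b
8) 2700.0ms=9b +900.0ms=3b
Σ=12b of 12 (200bpm 6/8) — PASS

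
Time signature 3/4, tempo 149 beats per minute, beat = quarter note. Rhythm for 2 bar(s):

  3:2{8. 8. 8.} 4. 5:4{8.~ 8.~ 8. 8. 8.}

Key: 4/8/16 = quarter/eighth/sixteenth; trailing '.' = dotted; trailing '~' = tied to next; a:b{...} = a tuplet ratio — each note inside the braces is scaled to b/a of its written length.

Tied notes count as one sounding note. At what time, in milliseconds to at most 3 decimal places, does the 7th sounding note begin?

1. 0.0ms @ 0 + 201.342ms (1/2)
2. 201.342ms @ 1/2 + 201.342ms (1/2)
3. 402.685ms @ 1 + 201.342ms (1/2)
4. 604.027ms @ 3/2 + 604.027ms (3/2)
5. 1208.054ms @ 3 + 724.832ms (9/5)
6. 1932.886ms @ 24/5 + 241.611ms (3/5)
7. 2174.497ms @ 27/5 + 241.611ms (3/5)

note 7 onset = 27/5b = 2174.497ms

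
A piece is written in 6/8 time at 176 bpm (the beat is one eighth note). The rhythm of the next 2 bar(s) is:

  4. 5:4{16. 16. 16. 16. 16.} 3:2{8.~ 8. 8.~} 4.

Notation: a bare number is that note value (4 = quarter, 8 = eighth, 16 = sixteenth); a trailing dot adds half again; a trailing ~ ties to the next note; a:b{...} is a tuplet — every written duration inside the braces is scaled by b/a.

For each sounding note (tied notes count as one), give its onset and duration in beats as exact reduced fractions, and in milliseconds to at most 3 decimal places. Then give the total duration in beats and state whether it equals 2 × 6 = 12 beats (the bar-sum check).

1) 0.0ms=0b +1022.727ms=3b
2) 1022.727ms=3b +204.545ms=3/5b
3) 1227.273ms=18/5b +204.545ms=3/5b
4) 1431.818ms=21/5b +204.545ms=3/5b
5) 1636.364ms=24/5b +204.545ms=3/5b
6) 1840.909ms=27/5b +204.545ms=3/5b
7) 2045.455ms=6b +681.818ms=2b
8) 2727.273ms=8b +1363.636ms=4b
Σ=12b of 12 (176bpm 6/8) — PASS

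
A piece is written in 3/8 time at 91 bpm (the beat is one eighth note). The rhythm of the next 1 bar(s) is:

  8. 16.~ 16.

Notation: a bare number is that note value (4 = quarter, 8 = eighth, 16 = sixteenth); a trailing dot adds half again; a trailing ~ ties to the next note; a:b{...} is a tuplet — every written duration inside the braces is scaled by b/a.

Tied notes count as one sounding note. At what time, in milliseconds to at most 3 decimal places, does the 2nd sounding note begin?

note 2 onset = 3/2b = 989.011ms

1. 0.0ms @ 0 + 989.011ms (3/2)
2. 989.011ms @ 3/2 + 989.011ms (3/2)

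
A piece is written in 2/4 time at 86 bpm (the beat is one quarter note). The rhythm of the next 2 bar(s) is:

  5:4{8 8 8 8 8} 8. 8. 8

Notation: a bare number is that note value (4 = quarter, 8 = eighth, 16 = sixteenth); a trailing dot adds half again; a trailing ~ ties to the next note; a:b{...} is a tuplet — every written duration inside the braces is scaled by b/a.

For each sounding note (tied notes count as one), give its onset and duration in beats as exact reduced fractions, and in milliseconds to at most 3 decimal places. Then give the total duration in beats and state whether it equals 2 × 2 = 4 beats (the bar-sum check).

1) 0.0ms=0b +279.07ms=2/5b
2) 279.07ms=2/5b +279.07ms=2/5b
3) 558.14ms=4/5b +279.07ms=2/5b
4) 837.209ms=6/5b +279.07ms=2/5b
5) 1116.279ms=8/5b +279.07ms=2/5b
6) 1395.349ms=2b +523.256ms=3/4b
7) 1918.605ms=11/4b +523.256ms=3/4b
8) 2441.86ms=7/2b +348.837ms=1/2b
Σ=4b of 4 (86bpm 2/4) — PASS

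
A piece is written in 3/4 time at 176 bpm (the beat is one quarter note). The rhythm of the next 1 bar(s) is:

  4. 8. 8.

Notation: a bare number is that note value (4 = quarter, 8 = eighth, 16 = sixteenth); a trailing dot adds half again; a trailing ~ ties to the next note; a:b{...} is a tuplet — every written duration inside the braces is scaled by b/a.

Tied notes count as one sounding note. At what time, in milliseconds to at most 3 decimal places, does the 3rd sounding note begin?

note 3 onset = 9/4b = 767.045ms

1. 0.0ms @ 0 + 511.364ms (3/2)
2. 511.364ms @ 3/2 + 255.682ms (3/4)
3. 767.045ms @ 9/4 + 255.682ms (3/4)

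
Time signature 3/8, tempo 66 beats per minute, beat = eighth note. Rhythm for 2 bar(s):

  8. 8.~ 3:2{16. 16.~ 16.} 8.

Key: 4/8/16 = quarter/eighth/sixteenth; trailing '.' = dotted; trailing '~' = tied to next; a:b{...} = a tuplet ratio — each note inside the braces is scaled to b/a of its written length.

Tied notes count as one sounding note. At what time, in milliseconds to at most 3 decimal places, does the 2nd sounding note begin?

1. 0.0ms @ 0 + 1363.636ms (3/2)
2. 1363.636ms @ 3/2 + 1818.182ms (2)
3. 3181.818ms @ 7/2 + 909.091ms (1)
4. 4090.909ms @ 9/2 + 1363.636ms (3/2)

note 2 onset = 3/2b = 1363.636ms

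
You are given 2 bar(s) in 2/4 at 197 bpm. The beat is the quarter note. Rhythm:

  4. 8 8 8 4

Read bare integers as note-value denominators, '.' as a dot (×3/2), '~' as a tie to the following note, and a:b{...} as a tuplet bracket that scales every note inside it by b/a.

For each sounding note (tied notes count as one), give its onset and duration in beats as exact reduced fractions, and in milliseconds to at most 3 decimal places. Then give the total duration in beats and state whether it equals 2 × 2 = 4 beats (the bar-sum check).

1) 0.0ms=0b +456.853ms=3/2b
2) 456.853ms=3/2b +152.284ms=1/2b
3) 609.137ms=2b +152.284ms=1/2b
4) 761.421ms=5/2b +152.284ms=1/2b
5) 913.706ms=3b +304.569ms=1b
Σ=4b of 4 (197bpm 2/4) — PASS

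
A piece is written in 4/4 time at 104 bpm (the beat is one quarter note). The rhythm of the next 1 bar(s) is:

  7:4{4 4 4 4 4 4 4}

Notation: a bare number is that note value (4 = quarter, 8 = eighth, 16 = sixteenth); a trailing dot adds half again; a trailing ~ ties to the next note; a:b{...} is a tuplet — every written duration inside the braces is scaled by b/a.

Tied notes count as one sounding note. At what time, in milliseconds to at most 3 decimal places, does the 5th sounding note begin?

1. 0.0ms @ 0 + 329.67ms (4/7)
2. 329.67ms @ 4/7 + 329.67ms (4/7)
3. 659.341ms @ 8/7 + 329.67ms (4/7)
4. 989.011ms @ 12/7 + 329.67ms (4/7)
5. 1318.681ms @ 16/7 + 329.67ms (4/7)
6. 1648.352ms @ 20/7 + 329.67ms (4/7)
7. 1978.022ms @ 24/7 + 329.67ms (4/7)

note 5 onset = 16/7b = 1318.681ms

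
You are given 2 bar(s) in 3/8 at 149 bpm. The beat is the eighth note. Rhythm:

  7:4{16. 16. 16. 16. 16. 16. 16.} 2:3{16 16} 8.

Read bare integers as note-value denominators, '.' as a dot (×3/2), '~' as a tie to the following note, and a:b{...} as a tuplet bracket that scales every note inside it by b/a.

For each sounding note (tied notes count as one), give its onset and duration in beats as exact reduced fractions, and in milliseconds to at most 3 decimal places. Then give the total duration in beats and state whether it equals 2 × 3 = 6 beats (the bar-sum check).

1) 0.0ms=0b +172.579ms=3/7b
2) 172.579ms=3/7b +172.579ms=3/7b
3) 345.158ms=6/7b +172.579ms=3/7b
4) 517.737ms=9/7b +172.579ms=3/7b
5) 690.316ms=12/7b +172.579ms=3/7b
6) 862.895ms=15/7b +172.579ms=3/7b
7) 1035.475ms=18/7b +172.579ms=3/7b
8) 1208.054ms=3b +302.013ms=3/4b
9) 1510.067ms=15/4b +302.013ms=3/4b
10) 1812.081ms=9/2b +604.027ms=3/2b
Σ=6b of 6 (149bpm 3/8) — PASS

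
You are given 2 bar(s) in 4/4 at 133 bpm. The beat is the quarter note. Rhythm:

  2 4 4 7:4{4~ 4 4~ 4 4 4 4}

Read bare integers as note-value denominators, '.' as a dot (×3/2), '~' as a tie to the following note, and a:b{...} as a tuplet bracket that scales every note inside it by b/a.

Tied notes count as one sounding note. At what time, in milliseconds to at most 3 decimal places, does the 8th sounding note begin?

note 8 onset = 52/7b = 3351.235ms

1. 0.0ms @ 0 + 902.256ms (2)
2. 902.256ms @ 2 + 451.128ms (1)
3. 1353.383ms @ 3 + 451.128ms (1)
4. 1804.511ms @ 4 + 515.575ms (8/7)
5. 2320.086ms @ 36/7 + 515.575ms (8/7)
6. 2835.661ms @ 44/7 + 257.787ms (4/7)
7. 3093.448ms @ 48/7 + 257.787ms (4/7)
8. 3351.235ms @ 52/7 + 257.787ms (4/7)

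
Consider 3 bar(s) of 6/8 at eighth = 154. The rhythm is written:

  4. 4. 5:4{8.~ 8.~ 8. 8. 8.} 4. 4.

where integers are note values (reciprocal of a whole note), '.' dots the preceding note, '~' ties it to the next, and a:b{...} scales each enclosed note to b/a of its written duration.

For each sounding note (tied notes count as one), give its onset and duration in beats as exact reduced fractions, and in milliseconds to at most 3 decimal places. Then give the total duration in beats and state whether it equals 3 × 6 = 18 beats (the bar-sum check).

1) 0.0ms=0b +1168.831ms=3b
2) 1168.831ms=3b +1168.831ms=3b
3) 2337.662ms=6b +1402.597ms=18/5b
4) 3740.26ms=48/5b +467.532ms=6/5b
5) 4207.792ms=54/5b +467.532ms=6/5b
6) 4675.325ms=12b +1168.831ms=3b
7) 5844.156ms=15b +1168.831ms=3b
Σ=18b of 18 (154bpm 6/8) — PASS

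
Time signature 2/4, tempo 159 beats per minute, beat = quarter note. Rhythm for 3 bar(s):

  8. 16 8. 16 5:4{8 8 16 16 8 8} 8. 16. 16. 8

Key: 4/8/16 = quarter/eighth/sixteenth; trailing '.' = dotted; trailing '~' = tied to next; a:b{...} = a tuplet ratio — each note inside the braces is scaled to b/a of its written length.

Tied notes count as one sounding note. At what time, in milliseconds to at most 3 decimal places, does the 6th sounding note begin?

note 6 onset = 12/5b = 905.66ms

1. 0.0ms @ 0 + 283.019ms (3/4)
2. 283.019ms @ 3/4 + 94.34ms (1/4)
3. 377.358ms @ 1 + 283.019ms (3/4)
4. 660.377ms @ 7/4 + 94.34ms (1/4)
5. 754.717ms @ 2 + 150.943ms (2/5)
6. 905.66ms @ 12/5 + 150.943ms (2/5)
7. 1056.604ms @ 14/5 + 75.472ms (1/5)
8. 1132.075ms @ 3 + 75.472ms (1/5)
9. 1207.547ms @ 16/5 + 150.943ms (2/5)
10. 1358.491ms @ 18/5 + 150.943ms (2/5)
11. 1509.434ms @ 4 + 283.019ms (3/4)
12. 1792.453ms @ 19/4 + 141.509ms (3/8)
13. 1933.962ms @ 41/8 + 141.509ms (3/8)
14. 2075.472ms @ 11/2 + 188.679ms (1/2)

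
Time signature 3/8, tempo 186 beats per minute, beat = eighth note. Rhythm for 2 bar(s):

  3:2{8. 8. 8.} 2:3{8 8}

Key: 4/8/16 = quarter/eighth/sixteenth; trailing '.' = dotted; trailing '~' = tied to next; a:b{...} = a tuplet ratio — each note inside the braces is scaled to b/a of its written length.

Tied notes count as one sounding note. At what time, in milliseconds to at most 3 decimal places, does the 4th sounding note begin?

note 4 onset = 3b = 967.742ms

1. 0.0ms @ 0 + 322.581ms (1)
2. 322.581ms @ 1 + 322.581ms (1)
3. 645.161ms @ 2 + 322.581ms (1)
4. 967.742ms @ 3 + 483.871ms (3/2)
5. 1451.613ms @ 9/2 + 483.871ms (3/2)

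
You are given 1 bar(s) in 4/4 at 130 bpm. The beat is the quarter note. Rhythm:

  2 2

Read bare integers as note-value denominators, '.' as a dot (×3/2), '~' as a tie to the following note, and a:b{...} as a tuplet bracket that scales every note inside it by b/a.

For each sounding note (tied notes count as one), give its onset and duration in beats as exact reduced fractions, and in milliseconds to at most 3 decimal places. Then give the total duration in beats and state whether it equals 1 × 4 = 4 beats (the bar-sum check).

1) 0.0ms=0b +923.077ms=2b
2) 923.077ms=2b +923.077ms=2b
Σ=4b of 4 (130bpm 4/4) — PASS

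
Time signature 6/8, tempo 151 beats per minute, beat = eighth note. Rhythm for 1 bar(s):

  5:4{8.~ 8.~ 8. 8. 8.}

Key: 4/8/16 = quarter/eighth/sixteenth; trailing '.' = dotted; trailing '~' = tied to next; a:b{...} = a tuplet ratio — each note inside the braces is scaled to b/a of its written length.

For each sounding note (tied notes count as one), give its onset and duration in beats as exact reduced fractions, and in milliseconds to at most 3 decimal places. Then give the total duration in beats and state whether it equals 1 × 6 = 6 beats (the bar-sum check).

1) 0.0ms=0b +1430.464ms=18/5b
2) 1430.464ms=18/5b +476.821ms=6/5b
3) 1907.285ms=24/5b +476.821ms=6/5b
Σ=6b of 6 (151bpm 6/8) — PASS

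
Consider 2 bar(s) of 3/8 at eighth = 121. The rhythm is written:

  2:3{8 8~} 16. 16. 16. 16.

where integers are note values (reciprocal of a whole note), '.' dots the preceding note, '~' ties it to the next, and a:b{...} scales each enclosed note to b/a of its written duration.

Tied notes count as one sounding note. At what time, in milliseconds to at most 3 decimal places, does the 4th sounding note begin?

note 4 onset = 9/2b = 2231.405ms

1. 0.0ms @ 0 + 743.802ms (3/2)
2. 743.802ms @ 3/2 + 1115.702ms (9/4)
3. 1859.504ms @ 15/4 + 371.901ms (3/4)
4. 2231.405ms @ 9/2 + 371.901ms (3/4)
5. 2603.306ms @ 21/4 + 371.901ms (3/4)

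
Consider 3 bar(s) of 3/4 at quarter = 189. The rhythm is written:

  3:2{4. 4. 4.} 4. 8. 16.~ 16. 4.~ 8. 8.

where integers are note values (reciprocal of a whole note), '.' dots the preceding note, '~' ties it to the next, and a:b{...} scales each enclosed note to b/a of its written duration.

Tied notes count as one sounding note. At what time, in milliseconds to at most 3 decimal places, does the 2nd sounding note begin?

note 2 onset = 1b = 317.46ms

1. 0.0ms @ 0 + 317.46ms (1)
2. 317.46ms @ 1 + 317.46ms (1)
3. 634.921ms @ 2 + 317.46ms (1)
4. 952.381ms @ 3 + 476.19ms (3/2)
5. 1428.571ms @ 9/2 + 238.095ms (3/4)
6. 1666.667ms @ 21/4 + 238.095ms (3/4)
7. 1904.762ms @ 6 + 714.286ms (9/4)
8. 2619.048ms @ 33/4 + 238.095ms (3/4)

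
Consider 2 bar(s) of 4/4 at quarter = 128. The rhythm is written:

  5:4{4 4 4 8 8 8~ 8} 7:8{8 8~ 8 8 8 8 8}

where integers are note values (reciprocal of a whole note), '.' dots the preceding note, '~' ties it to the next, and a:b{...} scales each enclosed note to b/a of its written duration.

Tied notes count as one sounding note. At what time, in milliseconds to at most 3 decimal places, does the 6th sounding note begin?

1. 0.0ms @ 0 + 375.0ms (4/5)
2. 375.0ms @ 4/5 + 375.0ms (4/5)
3. 750.0ms @ 8/5 + 375.0ms (4/5)
4. 1125.0ms @ 12/5 + 187.5ms (2/5)
5. 1312.5ms @ 14/5 + 187.5ms (2/5)
6. 1500.0ms @ 16/5 + 375.0ms (4/5)
7. 1875.0ms @ 4 + 267.857ms (4/7)
8. 2142.857ms @ 32/7 + 535.714ms (8/7)
9. 2678.571ms @ 40/7 + 267.857ms (4/7)
10. 2946.429ms @ 44/7 + 267.857ms (4/7)
11. 3214.286ms @ 48/7 + 267.857ms (4/7)
12. 3482.143ms @ 52/7 + 267.857ms (4/7)

note 6 onset = 16/5b = 1500.0ms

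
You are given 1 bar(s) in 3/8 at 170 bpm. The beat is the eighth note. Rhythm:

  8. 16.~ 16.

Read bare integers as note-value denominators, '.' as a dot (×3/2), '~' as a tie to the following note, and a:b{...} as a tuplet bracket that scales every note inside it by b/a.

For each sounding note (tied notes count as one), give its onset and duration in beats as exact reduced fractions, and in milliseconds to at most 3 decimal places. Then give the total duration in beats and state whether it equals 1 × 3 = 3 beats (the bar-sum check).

1) 0.0ms=0b +529.412ms=3/2b
2) 529.412ms=3/2b +529.412ms=3/2b
Σ=3b of 3 (170bpm 3/8) — PASS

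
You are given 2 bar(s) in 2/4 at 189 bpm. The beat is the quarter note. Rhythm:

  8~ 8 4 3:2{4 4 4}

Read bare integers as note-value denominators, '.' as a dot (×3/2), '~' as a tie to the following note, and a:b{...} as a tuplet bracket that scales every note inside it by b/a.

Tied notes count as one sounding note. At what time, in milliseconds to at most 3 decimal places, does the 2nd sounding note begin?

1. 0.0ms @ 0 + 317.46ms (1)
2. 317.46ms @ 1 + 317.46ms (1)
3. 634.921ms @ 2 + 211.64ms (2/3)
4. 846.561ms @ 8/3 + 211.64ms (2/3)
5. 1058.201ms @ 10/3 + 211.64ms (2/3)

note 2 onset = 1b = 317.46ms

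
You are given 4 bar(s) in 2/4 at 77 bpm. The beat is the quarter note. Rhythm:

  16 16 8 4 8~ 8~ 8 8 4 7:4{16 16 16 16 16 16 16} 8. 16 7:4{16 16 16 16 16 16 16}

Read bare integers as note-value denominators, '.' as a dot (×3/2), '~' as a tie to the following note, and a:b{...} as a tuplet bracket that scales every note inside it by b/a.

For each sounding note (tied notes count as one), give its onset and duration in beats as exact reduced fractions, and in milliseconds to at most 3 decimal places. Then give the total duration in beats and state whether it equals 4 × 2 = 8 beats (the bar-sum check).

1) 0.0ms=0b +194.805ms=1/4b
2) 194.805ms=1/4b +194.805ms=1/4b
3) 389.61ms=1/2b +389.61ms=1/2b
4) 779.221ms=1b +779.221ms=1b
5) 1558.442ms=2b +1168.831ms=3/2b
6) 2727.273ms=7/2b +389.61ms=1/2b
7) 3116.883ms=4b +779.221ms=1b
8) 3896.104ms=5b +111.317ms=1/7b
9) 4007.421ms=36/7b +111.317ms=1/7b
10) 4118.738ms=37/7b +111.317ms=1/7b
11) 4230.056ms=38/7b +111.317ms=1/7b
12) 4341.373ms=39/7b +111.317ms=1/7b
13) 4452.69ms=40/7b +111.317ms=1/7b
14) 4564.007ms=41/7b +111.317ms=1/7b
15) 4675.325ms=6b +584.416ms=3/4b
16) 5259.74ms=27/4b +194.805ms=1/4b
17) 5454.545ms=7b +111.317ms=1/7b
18) 5565.863ms=50/7b +111.317ms=1/7b
19) 5677.18ms=51/7b +111.317ms=1/7b
20) 5788.497ms=52/7b +111.317ms=1/7b
21) 5899.814ms=53/7b +111.317ms=1/7b
22) 6011.132ms=54/7b +111.317ms=1/7b
23) 6122.449ms=55/7b +111.317ms=1/7b
Σ=8b of 8 (77bpm 2/4) — PASS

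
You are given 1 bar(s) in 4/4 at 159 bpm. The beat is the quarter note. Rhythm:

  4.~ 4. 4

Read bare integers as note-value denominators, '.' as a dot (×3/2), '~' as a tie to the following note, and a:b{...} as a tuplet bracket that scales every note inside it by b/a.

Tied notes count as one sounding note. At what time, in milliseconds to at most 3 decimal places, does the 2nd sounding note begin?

note 2 onset = 3b = 1132.075ms

1. 0.0ms @ 0 + 1132.075ms (3)
2. 1132.075ms @ 3 + 377.358ms (1)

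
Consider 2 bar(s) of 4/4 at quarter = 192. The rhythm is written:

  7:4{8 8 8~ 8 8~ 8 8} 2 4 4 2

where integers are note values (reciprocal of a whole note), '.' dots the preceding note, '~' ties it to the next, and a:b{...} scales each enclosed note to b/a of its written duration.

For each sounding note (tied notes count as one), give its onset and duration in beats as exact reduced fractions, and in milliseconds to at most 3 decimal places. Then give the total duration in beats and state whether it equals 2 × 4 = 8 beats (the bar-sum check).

1) 0.0ms=0b +89.286ms=2/7b
2) 89.286ms=2/7b +89.286ms=2/7b
3) 178.571ms=4/7b +178.571ms=4/7b
4) 357.143ms=8/7b +178.571ms=4/7b
5) 535.714ms=12/7b +89.286ms=2/7b
6) 625.0ms=2b +625.0ms=2b
7) 1250.0ms=4b +312.5ms=1b
8) 1562.5ms=5b +312.5ms=1b
9) 1875.0ms=6b +625.0ms=2b
Σ=8b of 8 (192bpm 4/4) — PASS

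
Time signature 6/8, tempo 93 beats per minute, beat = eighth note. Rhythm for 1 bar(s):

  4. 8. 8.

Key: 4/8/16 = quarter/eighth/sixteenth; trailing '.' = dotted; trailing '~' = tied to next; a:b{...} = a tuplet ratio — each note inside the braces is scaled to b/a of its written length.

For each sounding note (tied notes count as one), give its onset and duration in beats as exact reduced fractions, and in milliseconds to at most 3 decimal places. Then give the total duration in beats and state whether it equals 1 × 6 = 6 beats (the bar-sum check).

1) 0.0ms=0b +1935.484ms=3b
2) 1935.484ms=3b +967.742ms=3/2b
3) 2903.226ms=9/2b +967.742ms=3/2b
Σ=6b of 6 (93bpm 6/8) — PASS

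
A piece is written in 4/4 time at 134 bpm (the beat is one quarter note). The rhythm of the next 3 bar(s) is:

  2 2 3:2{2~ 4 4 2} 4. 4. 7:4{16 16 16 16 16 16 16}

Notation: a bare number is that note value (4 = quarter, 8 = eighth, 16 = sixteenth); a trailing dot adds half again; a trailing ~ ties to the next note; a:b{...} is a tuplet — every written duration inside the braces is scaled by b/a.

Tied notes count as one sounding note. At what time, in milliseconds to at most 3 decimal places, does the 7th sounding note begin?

note 7 onset = 19/2b = 4253.731ms

1. 0.0ms @ 0 + 895.522ms (2)
2. 895.522ms @ 2 + 895.522ms (2)
3. 1791.045ms @ 4 + 895.522ms (2)
4. 2686.567ms @ 6 + 298.507ms (2/3)
5. 2985.075ms @ 20/3 + 597.015ms (4/3)
6. 3582.09ms @ 8 + 671.642ms (3/2)
7. 4253.731ms @ 19/2 + 671.642ms (3/2)
8. 4925.373ms @ 11 + 63.966ms (1/7)
9. 4989.339ms @ 78/7 + 63.966ms (1/7)
10. 5053.305ms @ 79/7 + 63.966ms (1/7)
11. 5117.271ms @ 80/7 + 63.966ms (1/7)
12. 5181.237ms @ 81/7 + 63.966ms (1/7)
13. 5245.203ms @ 82/7 + 63.966ms (1/7)
14. 5309.168ms @ 83/7 + 63.966ms (1/7)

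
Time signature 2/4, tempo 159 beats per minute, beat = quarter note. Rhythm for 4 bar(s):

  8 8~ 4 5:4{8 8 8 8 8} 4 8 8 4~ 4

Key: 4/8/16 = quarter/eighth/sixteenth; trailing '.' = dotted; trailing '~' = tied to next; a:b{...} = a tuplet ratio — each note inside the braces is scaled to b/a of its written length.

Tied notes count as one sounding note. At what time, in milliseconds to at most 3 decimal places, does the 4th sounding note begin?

1. 0.0ms @ 0 + 188.679ms (1/2)
2. 188.679ms @ 1/2 + 566.038ms (3/2)
3. 754.717ms @ 2 + 150.943ms (2/5)
4. 905.66ms @ 12/5 + 150.943ms (2/5)
5. 1056.604ms @ 14/5 + 150.943ms (2/5)
6. 1207.547ms @ 16/5 + 150.943ms (2/5)
7. 1358.491ms @ 18/5 + 150.943ms (2/5)
8. 1509.434ms @ 4 + 377.358ms (1)
9. 1886.792ms @ 5 + 188.679ms (1/2)
10. 2075.472ms @ 11/2 + 188.679ms (1/2)
11. 2264.151ms @ 6 + 754.717ms (2)

note 4 onset = 12/5b = 905.66ms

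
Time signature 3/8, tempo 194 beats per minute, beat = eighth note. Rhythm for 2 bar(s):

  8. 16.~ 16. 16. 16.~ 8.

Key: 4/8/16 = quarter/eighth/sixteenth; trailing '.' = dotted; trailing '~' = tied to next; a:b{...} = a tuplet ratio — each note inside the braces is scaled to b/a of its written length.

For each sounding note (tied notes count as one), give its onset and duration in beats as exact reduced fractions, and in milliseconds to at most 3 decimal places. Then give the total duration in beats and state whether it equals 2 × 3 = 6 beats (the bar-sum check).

1) 0.0ms=0b +463.918ms=3/2b
2) 463.918ms=3/2b +463.918ms=3/2b
3) 927.835ms=3b +231.959ms=3/4b
4) 1159.794ms=15/4b +695.876ms=9/4b
Σ=6b of 6 (194bpm 3/8) — PASS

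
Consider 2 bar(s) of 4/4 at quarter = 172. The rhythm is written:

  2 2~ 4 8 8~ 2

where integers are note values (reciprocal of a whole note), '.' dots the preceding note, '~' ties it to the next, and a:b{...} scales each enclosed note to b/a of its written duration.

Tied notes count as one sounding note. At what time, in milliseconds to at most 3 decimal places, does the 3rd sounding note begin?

1. 0.0ms @ 0 + 697.674ms (2)
2. 697.674ms @ 2 + 1046.512ms (3)
3. 1744.186ms @ 5 + 174.419ms (1/2)
4. 1918.605ms @ 11/2 + 872.093ms (5/2)

note 3 onset = 5b = 1744.186ms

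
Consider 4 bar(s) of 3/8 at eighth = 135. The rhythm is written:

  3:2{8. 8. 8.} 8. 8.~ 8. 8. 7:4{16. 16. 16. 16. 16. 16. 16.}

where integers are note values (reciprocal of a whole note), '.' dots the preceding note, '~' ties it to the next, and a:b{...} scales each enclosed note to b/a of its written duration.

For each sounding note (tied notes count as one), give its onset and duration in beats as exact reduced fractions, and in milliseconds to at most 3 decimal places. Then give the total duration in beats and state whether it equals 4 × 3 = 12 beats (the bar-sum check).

1) 0.0ms=0b +444.444ms=1b
2) 444.444ms=1b +444.444ms=1b
3) 888.889ms=2b +444.444ms=1b
4) 1333.333ms=3b +666.667ms=3/2b
5) 2000.0ms=9/2b +1333.333ms=3b
6) 3333.333ms=15/2b +666.667ms=3/2b
7) 4000.0ms=9b +190.476ms=3/7b
8) 4190.476ms=66/7b +190.476ms=3/7b
9) 4380.952ms=69/7b +190.476ms=3/7b
10) 4571.429ms=72/7b +190.476ms=3/7b
11) 4761.905ms=75/7b +190.476ms=3/7b
12) 4952.381ms=78/7b +190.476ms=3/7b
13) 5142.857ms=81/7b +190.476ms=3/7b
Σ=12b of 12 (135bpm 3/8) — PASS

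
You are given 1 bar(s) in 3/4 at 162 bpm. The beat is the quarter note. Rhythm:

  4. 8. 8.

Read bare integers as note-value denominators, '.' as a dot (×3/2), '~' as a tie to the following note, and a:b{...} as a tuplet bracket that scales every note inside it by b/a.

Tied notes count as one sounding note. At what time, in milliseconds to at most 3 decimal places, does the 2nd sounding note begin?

note 2 onset = 3/2b = 555.556ms

1. 0.0ms @ 0 + 555.556ms (3/2)
2. 555.556ms @ 3/2 + 277.778ms (3/4)
3. 833.333ms @ 9/4 + 277.778ms (3/4)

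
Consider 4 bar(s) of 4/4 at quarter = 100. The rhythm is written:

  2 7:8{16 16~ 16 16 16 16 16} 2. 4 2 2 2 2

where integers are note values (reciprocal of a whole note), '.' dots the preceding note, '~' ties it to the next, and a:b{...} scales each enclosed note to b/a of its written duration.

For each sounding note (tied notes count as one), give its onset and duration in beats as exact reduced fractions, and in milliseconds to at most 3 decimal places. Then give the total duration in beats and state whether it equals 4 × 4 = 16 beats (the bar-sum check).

1) 0.0ms=0b +1200.0ms=2b
2) 1200.0ms=2b +171.429ms=2/7b
3) 1371.429ms=16/7b +342.857ms=4/7b
4) 1714.286ms=20/7b +171.429ms=2/7b
5) 1885.714ms=22/7b +171.429ms=2/7b
6) 2057.143ms=24/7b +171.429ms=2/7b
7) 2228.571ms=26/7b +171.429ms=2/7b
8) 2400.0ms=4b +1800.0ms=3b
9) 4200.0ms=7b +600.0ms=1b
10) 4800.0ms=8b +1200.0ms=2b
11) 6000.0ms=10b +1200.0ms=2b
12) 7200.0ms=12b +1200.0ms=2b
13) 8400.0ms=14b +1200.0ms=2b
Σ=16b of 16 (100bpm 4/4) — PASS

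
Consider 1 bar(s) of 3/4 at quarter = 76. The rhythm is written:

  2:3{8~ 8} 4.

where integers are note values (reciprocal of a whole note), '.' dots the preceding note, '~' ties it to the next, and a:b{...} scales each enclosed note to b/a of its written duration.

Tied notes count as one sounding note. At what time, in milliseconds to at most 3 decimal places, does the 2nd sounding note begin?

note 2 onset = 3/2b = 1184.211ms

1. 0.0ms @ 0 + 1184.211ms (3/2)
2. 1184.211ms @ 3/2 + 1184.211ms (3/2)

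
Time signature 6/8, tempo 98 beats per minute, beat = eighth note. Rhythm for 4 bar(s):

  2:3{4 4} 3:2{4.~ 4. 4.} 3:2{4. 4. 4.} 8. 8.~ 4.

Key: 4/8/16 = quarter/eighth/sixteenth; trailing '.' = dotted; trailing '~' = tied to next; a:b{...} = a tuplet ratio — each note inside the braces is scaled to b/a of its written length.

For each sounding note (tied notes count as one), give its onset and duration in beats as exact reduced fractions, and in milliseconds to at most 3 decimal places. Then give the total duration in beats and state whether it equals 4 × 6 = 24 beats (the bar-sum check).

1) 0.0ms=0b +1836.735ms=3b
2) 1836.735ms=3b +1836.735ms=3b
3) 3673.469ms=6b +2448.98ms=4b
4) 6122.449ms=10b +1224.49ms=2b
5) 7346.939ms=12b +1224.49ms=2b
6) 8571.429ms=14b +1224.49ms=2b
7) 9795.918ms=16b +1224.49ms=2b
8) 11020.408ms=18b +918.367ms=3/2b
9) 11938.776ms=39/2b +2755.102ms=9/2b
Σ=24b of 24 (98bpm 6/8) — PASS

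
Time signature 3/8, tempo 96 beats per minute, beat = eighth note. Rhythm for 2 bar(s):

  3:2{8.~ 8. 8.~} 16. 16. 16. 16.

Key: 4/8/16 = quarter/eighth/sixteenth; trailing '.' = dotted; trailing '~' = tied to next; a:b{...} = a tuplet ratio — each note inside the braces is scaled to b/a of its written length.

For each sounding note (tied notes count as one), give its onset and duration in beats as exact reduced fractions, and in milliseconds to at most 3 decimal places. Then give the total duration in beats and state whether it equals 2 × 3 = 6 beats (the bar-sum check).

1) 0.0ms=0b +1250.0ms=2b
2) 1250.0ms=2b +1093.75ms=7/4b
3) 2343.75ms=15/4b +468.75ms=3/4b
4) 2812.5ms=9/2b +468.75ms=3/4b
5) 3281.25ms=21/4b +468.75ms=3/4b
Σ=6b of 6 (96bpm 3/8) — PASS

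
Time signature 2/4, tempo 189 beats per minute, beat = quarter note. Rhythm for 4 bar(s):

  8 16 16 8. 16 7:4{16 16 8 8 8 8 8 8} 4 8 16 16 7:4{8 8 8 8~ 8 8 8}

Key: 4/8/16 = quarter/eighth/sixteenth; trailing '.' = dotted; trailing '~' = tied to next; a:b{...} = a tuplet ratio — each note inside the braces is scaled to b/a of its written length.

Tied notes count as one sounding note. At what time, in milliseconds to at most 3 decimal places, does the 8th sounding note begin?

1. 0.0ms @ 0 + 158.73ms (1/2)
2. 158.73ms @ 1/2 + 79.365ms (1/4)
3. 238.095ms @ 3/4 + 79.365ms (1/4)
4. 317.46ms @ 1 + 238.095ms (3/4)
5. 555.556ms @ 7/4 + 79.365ms (1/4)
6. 634.921ms @ 2 + 45.351ms (1/7)
7. 680.272ms @ 15/7 + 45.351ms (1/7)
8. 725.624ms @ 16/7 + 90.703ms (2/7)
9. 816.327ms @ 18/7 + 90.703ms (2/7)
10. 907.029ms @ 20/7 + 90.703ms (2/7)
11. 997.732ms @ 22/7 + 90.703ms (2/7)
12. 1088.435ms @ 24/7 + 90.703ms (2/7)
13. 1179.138ms @ 26/7 + 90.703ms (2/7)
14. 1269.841ms @ 4 + 317.46ms (1)
15. 1587.302ms @ 5 + 158.73ms (1/2)
16. 1746.032ms @ 11/2 + 79.365ms (1/4)
17. 1825.397ms @ 23/4 + 79.365ms (1/4)
18. 1904.762ms @ 6 + 90.703ms (2/7)
19. 1995.465ms @ 44/7 + 90.703ms (2/7)
20. 2086.168ms @ 46/7 + 90.703ms (2/7)
21. 2176.871ms @ 48/7 + 181.406ms (4/7)
22. 2358.277ms @ 52/7 + 90.703ms (2/7)
23. 2448.98ms @ 54/7 + 90.703ms (2/7)

note 8 onset = 16/7b = 725.624ms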